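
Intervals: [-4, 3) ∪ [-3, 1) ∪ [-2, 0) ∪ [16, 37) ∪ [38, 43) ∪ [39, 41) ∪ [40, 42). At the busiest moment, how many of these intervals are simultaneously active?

At -2, 3 of the intervals are simultaneously active.
No point has more.

3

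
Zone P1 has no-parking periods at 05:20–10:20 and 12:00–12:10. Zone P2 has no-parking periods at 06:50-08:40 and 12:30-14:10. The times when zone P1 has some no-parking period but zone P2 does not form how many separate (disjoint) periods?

A \ B = 05:20-06:50, 08:40-10:20, 12:00-12:10.
That is 3 disjoint pieces.

3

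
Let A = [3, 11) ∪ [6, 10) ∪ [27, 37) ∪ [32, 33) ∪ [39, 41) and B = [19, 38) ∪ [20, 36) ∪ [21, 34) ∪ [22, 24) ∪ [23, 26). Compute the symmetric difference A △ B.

[3, 11) ∪ [19, 27) ∪ [37, 38) ∪ [39, 41)

First set merges to [3, 11), [27, 37), [39, 41).
Second set merges to [19, 38).
A but not B: [3, 11), [39, 41).
B but not A: [19, 27), [37, 38).
Combining gives A △ B.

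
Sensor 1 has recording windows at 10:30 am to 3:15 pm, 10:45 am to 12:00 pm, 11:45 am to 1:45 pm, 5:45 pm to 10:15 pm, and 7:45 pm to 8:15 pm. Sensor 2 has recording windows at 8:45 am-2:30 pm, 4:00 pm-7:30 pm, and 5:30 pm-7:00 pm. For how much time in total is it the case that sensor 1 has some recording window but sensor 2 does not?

3 h 30 min

First set merges to 10:30 am–3:15 pm, 5:45 pm–10:15 pm.
Second set merges to 8:45 am–2:30 pm, 4:00 pm–7:30 pm.
A \ B = 2:30 pm–3:15 pm, 7:30 pm–10:15 pm.
Total: 45 min + 2 h 45 min = 3 h 30 min.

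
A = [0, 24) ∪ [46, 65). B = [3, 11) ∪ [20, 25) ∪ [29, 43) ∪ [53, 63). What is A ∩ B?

[0, 24) overlaps B on [3, 11), [20, 24).
[46, 65) overlaps B on [53, 63).

[3, 11) ∪ [20, 24) ∪ [53, 63)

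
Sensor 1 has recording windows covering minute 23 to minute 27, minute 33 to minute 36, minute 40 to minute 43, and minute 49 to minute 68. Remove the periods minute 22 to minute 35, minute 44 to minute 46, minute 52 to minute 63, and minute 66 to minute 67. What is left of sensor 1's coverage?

minute 35 to minute 36, minute 40 to minute 43, minute 49 to minute 52, minute 63 to minute 66, minute 67 to minute 68

minute 23 to minute 27 lies entirely inside B → drops out.
minute 33 to minute 36 with B removed leaves minute 35 to minute 36.
minute 40 to minute 43 is untouched.
minute 49 to minute 68 with B removed leaves minute 49 to minute 52, minute 63 to minute 66, minute 67 to minute 68.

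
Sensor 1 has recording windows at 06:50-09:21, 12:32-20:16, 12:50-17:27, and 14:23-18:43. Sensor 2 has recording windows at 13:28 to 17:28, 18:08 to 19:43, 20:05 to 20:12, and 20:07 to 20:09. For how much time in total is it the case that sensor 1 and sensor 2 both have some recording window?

5 h 42 min

First set merges to 06:50–09:21, 12:32–20:16.
Second set merges to 13:28–17:28, 18:08–19:43, 20:05–20:12.
A ∩ B = 13:28–17:28, 18:08–19:43, 20:05–20:12.
Total: 4 h + 1 h 35 min + 7 min = 5 h 42 min.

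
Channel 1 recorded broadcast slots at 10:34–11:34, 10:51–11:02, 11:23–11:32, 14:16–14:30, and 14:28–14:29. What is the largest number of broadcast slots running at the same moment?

2

Sweep endpoints in order; track running count of active intervals.
Peak of 2 reached at 10:51.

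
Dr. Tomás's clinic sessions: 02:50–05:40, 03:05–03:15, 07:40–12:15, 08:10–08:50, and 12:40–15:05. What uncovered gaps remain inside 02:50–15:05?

05:40–07:40, 12:15–12:40

After merging, the occupied span is 02:50–05:40, 07:40–12:15, 12:40–15:05.
Complement within 02:50–15:05: 05:40–07:40, 12:15–12:40.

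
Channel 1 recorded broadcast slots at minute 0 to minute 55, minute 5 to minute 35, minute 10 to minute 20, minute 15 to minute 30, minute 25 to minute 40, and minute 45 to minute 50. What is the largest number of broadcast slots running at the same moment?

At minute 15, 4 of the intervals are simultaneously active.
No point has more.

4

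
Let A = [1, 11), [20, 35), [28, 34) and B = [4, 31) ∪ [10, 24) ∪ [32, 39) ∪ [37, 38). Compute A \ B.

A, merged: [1, 11), [20, 35).
B, merged: [4, 31), [32, 39).
[1, 11) with B removed leaves [1, 4).
[20, 35) with B removed leaves [31, 32).

[1, 4) ∪ [31, 32)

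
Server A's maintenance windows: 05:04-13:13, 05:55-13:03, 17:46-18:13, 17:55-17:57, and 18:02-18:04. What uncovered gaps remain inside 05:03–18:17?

After merging, the occupied span is 05:04-13:13, 17:46-18:13.
Complement within 05:03-18:17: 05:03-05:04, 13:13-17:46, 18:13-18:17.

05:03-05:04, 13:13-17:46, 18:13-18:17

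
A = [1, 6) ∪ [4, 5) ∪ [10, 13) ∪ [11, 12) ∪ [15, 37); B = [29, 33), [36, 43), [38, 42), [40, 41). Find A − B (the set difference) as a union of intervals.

Merge the first list: [1, 6), [10, 13), [15, 37).
Merge the second list: [29, 33), [36, 43).
[1, 6) is untouched.
[10, 13) is untouched.
[15, 37) with B removed leaves [15, 29), [33, 36).

[1, 6) ∪ [10, 13) ∪ [15, 29) ∪ [33, 36)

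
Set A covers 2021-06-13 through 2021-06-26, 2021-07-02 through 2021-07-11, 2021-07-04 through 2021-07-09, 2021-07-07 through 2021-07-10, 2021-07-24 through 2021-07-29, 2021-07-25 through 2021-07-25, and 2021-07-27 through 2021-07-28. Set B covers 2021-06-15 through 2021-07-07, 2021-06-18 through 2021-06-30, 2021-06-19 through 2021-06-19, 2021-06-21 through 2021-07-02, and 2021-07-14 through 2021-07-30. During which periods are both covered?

2021-06-15 through 2021-06-26, 2021-07-02 through 2021-07-07, 2021-07-24 through 2021-07-29

A, merged: 2021-06-13 through 2021-06-26, 2021-07-02 through 2021-07-11, 2021-07-24 through 2021-07-29.
B, merged: 2021-06-15 through 2021-07-07, 2021-07-14 through 2021-07-30.
2021-06-13 through 2021-06-26 meets the second set on 2021-06-15 through 2021-06-26.
2021-07-02 through 2021-07-11 meets the second set on 2021-07-02 through 2021-07-07.
2021-07-24 through 2021-07-29 meets the second set on 2021-07-24 through 2021-07-29.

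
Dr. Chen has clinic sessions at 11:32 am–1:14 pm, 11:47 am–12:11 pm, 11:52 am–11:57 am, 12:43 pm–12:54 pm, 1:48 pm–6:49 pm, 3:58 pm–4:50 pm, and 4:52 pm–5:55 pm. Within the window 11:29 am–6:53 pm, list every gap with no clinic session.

Covered (merged): 11:32 am-1:14 pm, 1:48 pm-6:49 pm.
Gaps within 11:29 am-6:53 pm: 11:29 am-11:32 am, 1:14 pm-1:48 pm, 6:49 pm-6:53 pm.

11:29 am-11:32 am, 1:14 pm-1:48 pm, 6:49 pm-6:53 pm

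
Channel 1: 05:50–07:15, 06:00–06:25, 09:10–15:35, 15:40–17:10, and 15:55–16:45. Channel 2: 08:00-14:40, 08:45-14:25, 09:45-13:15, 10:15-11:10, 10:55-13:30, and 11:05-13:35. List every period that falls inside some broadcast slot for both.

09:10–14:40

Merge the first list: 05:50–07:15, 09:10–15:35, 15:40–17:10.
Merge the second list: 08:00–14:40.
05:50–07:15: no overlap with the second set.
09:10–15:35 meets the second set on 09:10–14:40.
15:40–17:10: no overlap with the second set.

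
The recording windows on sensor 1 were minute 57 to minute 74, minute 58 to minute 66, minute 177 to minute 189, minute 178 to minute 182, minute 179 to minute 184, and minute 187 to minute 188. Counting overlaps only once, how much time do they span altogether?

29 minutes

Merged: minute 57 to minute 74, minute 177 to minute 189.
Lengths: 17 minutes + 12 minutes = 29 minutes.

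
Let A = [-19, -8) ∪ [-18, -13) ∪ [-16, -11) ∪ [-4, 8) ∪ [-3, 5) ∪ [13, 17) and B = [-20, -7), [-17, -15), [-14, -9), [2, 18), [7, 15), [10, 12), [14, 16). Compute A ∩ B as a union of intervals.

Merge the first list: [-19, -8), [-4, 8), [13, 17).
Merge the second list: [-20, -7), [2, 18).
[-19, -8) ∩ B → [-19, -8).
[-4, 8) ∩ B → [2, 8).
[13, 17) ∩ B → [13, 17).

[-19, -8) ∪ [2, 8) ∪ [13, 17)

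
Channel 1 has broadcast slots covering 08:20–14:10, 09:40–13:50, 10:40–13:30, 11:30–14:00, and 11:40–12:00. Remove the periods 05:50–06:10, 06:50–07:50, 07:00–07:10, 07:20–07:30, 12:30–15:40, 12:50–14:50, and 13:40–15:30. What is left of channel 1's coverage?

08:20–12:30

First set merges to 08:20–14:10.
Second set merges to 05:50–06:10, 06:50–07:50, 12:30–15:40.
08:20–14:10 minus B → 08:20–12:30.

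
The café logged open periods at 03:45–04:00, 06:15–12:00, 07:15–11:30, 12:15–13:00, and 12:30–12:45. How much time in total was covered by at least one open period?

Merged: 03:45–04:00, 06:15–12:00, 12:15–13:00.
Lengths: 15 min + 5 h 45 min + 45 min = 6 h 45 min.

6 h 45 min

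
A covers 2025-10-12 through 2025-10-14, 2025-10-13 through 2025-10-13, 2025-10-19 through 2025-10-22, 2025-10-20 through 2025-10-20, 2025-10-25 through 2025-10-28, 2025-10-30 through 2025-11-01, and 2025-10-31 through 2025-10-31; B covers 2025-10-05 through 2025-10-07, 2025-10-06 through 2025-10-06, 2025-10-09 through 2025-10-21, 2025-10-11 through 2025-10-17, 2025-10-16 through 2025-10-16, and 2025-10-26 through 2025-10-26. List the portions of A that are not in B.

A, merged: 2025-10-12 through 2025-10-14, 2025-10-19 through 2025-10-22, 2025-10-25 through 2025-10-28, 2025-10-30 through 2025-11-01.
B, merged: 2025-10-05 through 2025-10-07, 2025-10-09 through 2025-10-21, 2025-10-26 through 2025-10-26.
2025-10-12 through 2025-10-14: fully covered by B → removed.
2025-10-19 through 2025-10-22 minus B → 2025-10-22 through 2025-10-22.
2025-10-25 through 2025-10-28 minus B → 2025-10-25 through 2025-10-25, 2025-10-27 through 2025-10-28.
2025-10-30 through 2025-11-01: no B overlap → unchanged.

2025-10-22 through 2025-10-22, 2025-10-25 through 2025-10-25, 2025-10-27 through 2025-10-28, 2025-10-30 through 2025-11-01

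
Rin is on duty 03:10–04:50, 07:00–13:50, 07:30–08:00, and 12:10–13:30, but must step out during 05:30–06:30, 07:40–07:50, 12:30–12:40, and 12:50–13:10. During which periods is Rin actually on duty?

03:10–04:50, 07:00–07:40, 07:50–12:30, 12:40–12:50, 13:10–13:50

Merge the first list: 03:10–04:50, 07:00–13:50.
03:10–04:50: no B overlap → unchanged.
07:00–13:50 minus B → 07:00–07:40, 07:50–12:30, 12:40–12:50, 13:10–13:50.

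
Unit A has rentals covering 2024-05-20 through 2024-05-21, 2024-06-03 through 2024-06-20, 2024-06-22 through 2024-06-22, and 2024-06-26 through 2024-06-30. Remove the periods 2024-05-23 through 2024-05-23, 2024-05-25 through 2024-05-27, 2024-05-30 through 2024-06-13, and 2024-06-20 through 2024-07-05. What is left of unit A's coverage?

2024-05-20 through 2024-05-21, 2024-06-14 through 2024-06-19

2024-05-20 through 2024-05-21: no B overlap → unchanged.
2024-06-03 through 2024-06-20 minus B → 2024-06-14 through 2024-06-19.
2024-06-22 through 2024-06-22: fully covered by B → removed.
2024-06-26 through 2024-06-30: fully covered by B → removed.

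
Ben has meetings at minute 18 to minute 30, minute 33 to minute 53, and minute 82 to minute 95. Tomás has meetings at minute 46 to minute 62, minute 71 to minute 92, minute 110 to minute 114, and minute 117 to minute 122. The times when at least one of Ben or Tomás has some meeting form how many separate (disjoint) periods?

A ∪ B = minute 18 to minute 30, minute 33 to minute 62, minute 71 to minute 95, minute 110 to minute 114, minute 117 to minute 122.
That is 5 disjoint pieces.

5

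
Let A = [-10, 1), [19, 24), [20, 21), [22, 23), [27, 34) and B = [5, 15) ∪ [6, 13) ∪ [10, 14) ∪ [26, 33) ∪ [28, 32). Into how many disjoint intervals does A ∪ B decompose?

Merge the first list: [-10, 1), [19, 24), [27, 34).
Merge the second list: [5, 15), [26, 33).
A ∪ B = [-10, 1), [5, 15), [19, 24), [26, 34).
That is 4 disjoint pieces.

4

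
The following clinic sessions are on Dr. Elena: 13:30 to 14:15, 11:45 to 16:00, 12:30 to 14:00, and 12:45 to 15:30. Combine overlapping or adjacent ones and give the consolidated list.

Sort by start: 11:45–16:00, 12:30–14:00, 12:45–15:30, 13:30–14:15.
12:30–14:00 overlaps/touches 11:45–16:00 → extend to 11:45–16:00.
12:45–15:30 overlaps/touches 11:45–16:00 → extend to 11:45–16:00.
13:30–14:15 overlaps/touches 11:45–16:00 → extend to 11:45–16:00.

11:45–16:00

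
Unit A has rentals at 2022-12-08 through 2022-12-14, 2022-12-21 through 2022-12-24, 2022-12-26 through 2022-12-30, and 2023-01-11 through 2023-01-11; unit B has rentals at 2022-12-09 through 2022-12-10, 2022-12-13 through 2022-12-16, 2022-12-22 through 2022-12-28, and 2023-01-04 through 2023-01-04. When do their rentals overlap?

2022-12-08 through 2022-12-14 overlaps B on 2022-12-09 through 2022-12-10, 2022-12-13 through 2022-12-14.
2022-12-21 through 2022-12-24 overlaps B on 2022-12-22 through 2022-12-24.
2022-12-26 through 2022-12-30 overlaps B on 2022-12-26 through 2022-12-28.
2023-01-11 through 2023-01-11 falls entirely outside B.

2022-12-09 through 2022-12-10, 2022-12-13 through 2022-12-14, 2022-12-22 through 2022-12-24, 2022-12-26 through 2022-12-28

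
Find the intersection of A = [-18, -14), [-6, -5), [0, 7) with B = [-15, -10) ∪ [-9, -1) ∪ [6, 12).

[-18, -14) ∩ B → [-15, -14).
[-6, -5) ∩ B → [-6, -5).
[0, 7) ∩ B → [6, 7).

[-15, -14) ∪ [-6, -5) ∪ [6, 7)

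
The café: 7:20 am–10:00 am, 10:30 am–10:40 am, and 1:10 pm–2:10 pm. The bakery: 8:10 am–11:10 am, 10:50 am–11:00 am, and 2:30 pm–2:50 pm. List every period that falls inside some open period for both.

8:10 am–10:00 am, 10:30 am–10:40 am

B, merged: 8:10 am–11:10 am, 2:30 pm–2:50 pm.
7:20 am–10:00 am ∩ B → 8:10 am–10:00 am.
10:30 am–10:40 am ∩ B → 10:30 am–10:40 am.
1:10 pm–2:10 pm meets no B interval.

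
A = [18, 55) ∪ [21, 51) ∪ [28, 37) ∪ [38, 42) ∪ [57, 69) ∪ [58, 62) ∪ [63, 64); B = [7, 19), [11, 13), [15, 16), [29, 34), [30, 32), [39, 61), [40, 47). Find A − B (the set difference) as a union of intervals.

[19, 29) ∪ [34, 39) ∪ [61, 69)

Merge the first list: [18, 55), [57, 69).
Merge the second list: [7, 19), [29, 34), [39, 61).
[18, 55) with B removed leaves [19, 29), [34, 39).
[57, 69) with B removed leaves [61, 69).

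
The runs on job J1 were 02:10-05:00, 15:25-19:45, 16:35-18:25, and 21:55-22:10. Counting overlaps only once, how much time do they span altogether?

7 h 25 min

Merged: 02:10–05:00, 15:25–19:45, 21:55–22:10.
Lengths: 2 h 50 min + 4 h 20 min + 15 min = 7 h 25 min.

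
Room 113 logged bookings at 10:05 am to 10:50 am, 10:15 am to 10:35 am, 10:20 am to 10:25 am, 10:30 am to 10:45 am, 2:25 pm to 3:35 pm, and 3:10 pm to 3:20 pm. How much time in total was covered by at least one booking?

Merged: 10:05 am–10:50 am, 2:25 pm–3:35 pm.
Lengths: 45 min + 1 h 10 min = 1 h 55 min.

1 h 55 min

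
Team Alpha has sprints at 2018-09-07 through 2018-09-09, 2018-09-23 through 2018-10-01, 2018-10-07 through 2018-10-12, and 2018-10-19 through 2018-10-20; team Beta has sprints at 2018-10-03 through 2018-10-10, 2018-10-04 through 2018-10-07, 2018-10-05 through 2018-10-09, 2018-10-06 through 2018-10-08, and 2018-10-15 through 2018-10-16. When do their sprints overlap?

2018-10-07 through 2018-10-10

Second set merges to 2018-10-03 through 2018-10-10, 2018-10-15 through 2018-10-16.
2018-09-07 through 2018-09-09 falls entirely outside B.
2018-09-23 through 2018-10-01 falls entirely outside B.
2018-10-07 through 2018-10-12 overlaps B on 2018-10-07 through 2018-10-10.
2018-10-19 through 2018-10-20 falls entirely outside B.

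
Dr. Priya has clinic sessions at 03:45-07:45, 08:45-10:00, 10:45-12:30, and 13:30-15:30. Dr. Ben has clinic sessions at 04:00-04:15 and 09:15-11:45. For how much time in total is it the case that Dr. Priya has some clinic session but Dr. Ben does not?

A \ B = 03:45-04:00, 04:15-07:45, 08:45-09:15, 11:45-12:30, 13:30-15:30.
Total: 15 min + 3 h 30 min + 30 min + 45 min + 2 h = 7 h.

7 h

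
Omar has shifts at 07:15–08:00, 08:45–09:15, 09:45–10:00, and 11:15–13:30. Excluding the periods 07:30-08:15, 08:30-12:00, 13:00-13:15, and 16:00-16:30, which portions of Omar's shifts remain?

07:15–07:30, 12:00–13:00, 13:15–13:30

07:15–08:00 with B removed leaves 07:15–07:30.
08:45–09:15 lies entirely inside B → drops out.
09:45–10:00 lies entirely inside B → drops out.
11:15–13:30 with B removed leaves 12:00–13:00, 13:15–13:30.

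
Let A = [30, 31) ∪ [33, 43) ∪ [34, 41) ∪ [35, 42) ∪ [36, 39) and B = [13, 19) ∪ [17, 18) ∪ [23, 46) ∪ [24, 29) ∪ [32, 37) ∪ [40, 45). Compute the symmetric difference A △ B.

First set merges to [30, 31), [33, 43).
Second set merges to [13, 19), [23, 46).
A but not B: none.
B but not A: [13, 19), [23, 30), [31, 33), [43, 46).
Combining gives A △ B.

[13, 19) ∪ [23, 30) ∪ [31, 33) ∪ [43, 46)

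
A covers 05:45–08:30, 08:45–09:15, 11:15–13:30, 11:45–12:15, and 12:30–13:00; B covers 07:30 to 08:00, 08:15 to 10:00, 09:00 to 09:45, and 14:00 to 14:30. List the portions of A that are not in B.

First set merges to 05:45–08:30, 08:45–09:15, 11:15–13:30.
Second set merges to 07:30–08:00, 08:15–10:00, 14:00–14:30.
05:45–08:30 with B removed leaves 05:45–07:30, 08:00–08:15.
08:45–09:15 lies entirely inside B → drops out.
11:15–13:30 is untouched.

05:45–07:30, 08:00–08:15, 11:15–13:30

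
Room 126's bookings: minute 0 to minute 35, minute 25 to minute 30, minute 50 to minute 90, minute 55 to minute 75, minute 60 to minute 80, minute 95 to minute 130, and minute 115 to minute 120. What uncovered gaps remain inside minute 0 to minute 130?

The merged coverage is minute 0 to minute 35, minute 50 to minute 90, minute 95 to minute 130.
Gaps within minute 0 to minute 130: minute 35 to minute 50, minute 90 to minute 95.

minute 35 to minute 50, minute 90 to minute 95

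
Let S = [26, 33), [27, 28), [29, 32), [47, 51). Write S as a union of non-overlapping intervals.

[26, 33) ∪ [47, 51)

[27, 28) overlaps/touches [26, 33) → extend to [26, 33).
[29, 32) overlaps/touches [26, 33) → extend to [26, 33).
[47, 51) is disjoint → start new block.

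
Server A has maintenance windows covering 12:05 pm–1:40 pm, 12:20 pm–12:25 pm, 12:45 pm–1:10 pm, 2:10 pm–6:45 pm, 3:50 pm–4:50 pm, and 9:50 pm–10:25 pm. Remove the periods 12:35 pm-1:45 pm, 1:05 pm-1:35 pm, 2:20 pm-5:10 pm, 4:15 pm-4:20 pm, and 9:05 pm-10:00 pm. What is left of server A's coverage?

Merge the first list: 12:05 pm–1:40 pm, 2:10 pm–6:45 pm, 9:50 pm–10:25 pm.
Merge the second list: 12:35 pm–1:45 pm, 2:20 pm–5:10 pm, 9:05 pm–10:00 pm.
12:05 pm–1:40 pm \ B = 12:05 pm–12:35 pm.
2:10 pm–6:45 pm \ B = 2:10 pm–2:20 pm, 5:10 pm–6:45 pm.
9:50 pm–10:25 pm \ B = 10:00 pm–10:25 pm.

12:05 pm–12:35 pm, 2:10 pm–2:20 pm, 5:10 pm–6:45 pm, 10:00 pm–10:25 pm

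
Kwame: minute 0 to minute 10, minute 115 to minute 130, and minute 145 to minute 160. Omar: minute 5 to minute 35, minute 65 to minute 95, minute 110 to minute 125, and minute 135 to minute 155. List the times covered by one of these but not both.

A \ B = minute 0 to minute 5, minute 125 to minute 130, minute 155 to minute 160.
B \ A = minute 10 to minute 35, minute 65 to minute 95, minute 110 to minute 115, minute 135 to minute 145.
Union of the two gives the symmetric difference.

minute 0 to minute 5, minute 10 to minute 35, minute 65 to minute 95, minute 110 to minute 115, minute 125 to minute 130, minute 135 to minute 145, minute 155 to minute 160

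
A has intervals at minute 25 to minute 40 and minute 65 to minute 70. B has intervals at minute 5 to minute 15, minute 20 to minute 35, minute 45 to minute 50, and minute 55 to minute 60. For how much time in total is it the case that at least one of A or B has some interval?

A ∪ B = minute 5 to minute 15, minute 20 to minute 40, minute 45 to minute 50, minute 55 to minute 60, minute 65 to minute 70.
Total: 10 minutes + 20 minutes + 5 minutes + 5 minutes + 5 minutes = 45 minutes.

45 minutes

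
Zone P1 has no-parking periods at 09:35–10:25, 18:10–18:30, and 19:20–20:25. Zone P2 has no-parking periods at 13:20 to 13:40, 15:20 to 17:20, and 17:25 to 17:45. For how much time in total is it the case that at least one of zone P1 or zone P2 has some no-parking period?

4 h 55 min

A ∪ B = 09:35-10:25, 13:20-13:40, 15:20-17:20, 17:25-17:45, 18:10-18:30, 19:20-20:25.
Total: 50 min + 20 min + 2 h + 20 min + 20 min + 1 h 5 min = 4 h 55 min.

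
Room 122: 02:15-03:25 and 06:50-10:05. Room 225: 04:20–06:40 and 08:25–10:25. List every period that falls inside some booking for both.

02:15–03:25 meets no B interval.
06:50–10:05 ∩ B → 08:25–10:05.

08:25–10:05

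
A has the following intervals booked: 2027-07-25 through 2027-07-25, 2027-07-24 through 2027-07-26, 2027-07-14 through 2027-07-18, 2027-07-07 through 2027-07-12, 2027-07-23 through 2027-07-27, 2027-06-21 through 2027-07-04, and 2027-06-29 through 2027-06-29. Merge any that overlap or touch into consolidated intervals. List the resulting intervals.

2027-06-21 through 2027-07-04, 2027-07-07 through 2027-07-12, 2027-07-14 through 2027-07-18, 2027-07-23 through 2027-07-27

Sort by start: 2027-06-21 through 2027-07-04, 2027-06-29 through 2027-06-29, 2027-07-07 through 2027-07-12, 2027-07-14 through 2027-07-18, 2027-07-23 through 2027-07-27, 2027-07-24 through 2027-07-26, 2027-07-25 through 2027-07-25.
2027-06-29 through 2027-06-29 overlaps/touches 2027-06-21 through 2027-07-04 → extend to 2027-06-21 through 2027-07-04.
2027-07-07 through 2027-07-12 is disjoint → start new block.
2027-07-14 through 2027-07-18 is disjoint → start new block.
2027-07-23 through 2027-07-27 is disjoint → start new block.
2027-07-24 through 2027-07-26 overlaps/touches 2027-07-23 through 2027-07-27 → extend to 2027-07-23 through 2027-07-27.
2027-07-25 through 2027-07-25 overlaps/touches 2027-07-23 through 2027-07-27 → extend to 2027-07-23 through 2027-07-27.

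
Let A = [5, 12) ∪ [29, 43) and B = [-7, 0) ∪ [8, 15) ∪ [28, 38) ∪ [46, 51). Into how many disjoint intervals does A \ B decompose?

A \ B = [5, 8), [38, 43).
That is 2 disjoint pieces.

2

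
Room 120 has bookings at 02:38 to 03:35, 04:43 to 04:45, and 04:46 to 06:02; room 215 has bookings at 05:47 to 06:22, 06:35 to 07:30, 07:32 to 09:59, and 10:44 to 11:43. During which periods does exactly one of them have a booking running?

02:38–03:35, 04:43–04:45, 04:46–05:47, 06:02–06:22, 06:35–07:30, 07:32–09:59, 10:44–11:43

A \ B = 02:38–03:35, 04:43–04:45, 04:46–05:47.
B \ A = 06:02–06:22, 06:35–07:30, 07:32–09:59, 10:44–11:43.
Union of the two gives the symmetric difference.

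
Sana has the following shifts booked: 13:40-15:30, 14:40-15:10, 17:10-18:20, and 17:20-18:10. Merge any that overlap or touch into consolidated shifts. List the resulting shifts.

14:40-15:10 overlaps/touches 13:40-15:30 → extend to 13:40-15:30.
17:10-18:20 is disjoint → start new block.
17:20-18:10 overlaps/touches 17:10-18:20 → extend to 17:10-18:20.

13:40-15:30, 17:10-18:20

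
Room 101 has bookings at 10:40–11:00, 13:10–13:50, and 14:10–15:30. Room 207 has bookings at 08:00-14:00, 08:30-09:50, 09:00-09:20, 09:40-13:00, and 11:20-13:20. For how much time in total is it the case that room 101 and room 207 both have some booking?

1 h

Merge the second list: 08:00–14:00.
A ∩ B = 10:40–11:00, 13:10–13:50.
Total: 20 min + 40 min = 1 h.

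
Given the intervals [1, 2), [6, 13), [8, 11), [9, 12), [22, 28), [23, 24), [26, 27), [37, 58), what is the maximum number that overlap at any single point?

Sweep endpoints in order; track running count of active intervals.
Peak of 3 reached at 9.

3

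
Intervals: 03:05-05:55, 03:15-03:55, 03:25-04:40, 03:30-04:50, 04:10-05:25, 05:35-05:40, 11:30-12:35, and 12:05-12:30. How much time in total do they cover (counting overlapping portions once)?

3 h 55 min

Merged: 03:05–05:55, 11:30–12:35.
Lengths: 2 h 50 min + 1 h 5 min = 3 h 55 min.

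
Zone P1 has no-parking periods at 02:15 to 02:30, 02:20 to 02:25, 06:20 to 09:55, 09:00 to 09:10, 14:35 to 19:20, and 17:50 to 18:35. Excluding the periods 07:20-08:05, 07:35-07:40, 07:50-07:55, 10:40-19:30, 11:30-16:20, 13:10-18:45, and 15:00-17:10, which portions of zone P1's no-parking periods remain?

02:15–02:30, 06:20–07:20, 08:05–09:55

First set merges to 02:15–02:30, 06:20–09:55, 14:35–19:20.
Second set merges to 07:20–08:05, 10:40–19:30.
02:15–02:30: no B overlap → unchanged.
06:20–09:55 minus B → 06:20–07:20, 08:05–09:55.
14:35–19:20: fully covered by B → removed.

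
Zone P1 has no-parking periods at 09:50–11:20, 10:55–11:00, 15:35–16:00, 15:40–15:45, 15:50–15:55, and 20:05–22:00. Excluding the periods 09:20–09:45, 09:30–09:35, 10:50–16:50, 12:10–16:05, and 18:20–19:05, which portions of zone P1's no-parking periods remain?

09:50–10:50, 20:05–22:00

First set merges to 09:50–11:20, 15:35–16:00, 20:05–22:00.
Second set merges to 09:20–09:45, 10:50–16:50, 18:20–19:05.
09:50–11:20 with B removed leaves 09:50–10:50.
15:35–16:00 lies entirely inside B → drops out.
20:05–22:00 is untouched.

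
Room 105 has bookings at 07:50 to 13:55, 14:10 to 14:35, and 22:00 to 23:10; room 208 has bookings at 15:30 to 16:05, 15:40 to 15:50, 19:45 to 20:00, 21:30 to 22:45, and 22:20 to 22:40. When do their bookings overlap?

Second set merges to 15:30–16:05, 19:45–20:00, 21:30–22:45.
07:50–13:55 meets no B interval.
14:10–14:35 meets no B interval.
22:00–23:10 ∩ B → 22:00–22:45.

22:00–22:45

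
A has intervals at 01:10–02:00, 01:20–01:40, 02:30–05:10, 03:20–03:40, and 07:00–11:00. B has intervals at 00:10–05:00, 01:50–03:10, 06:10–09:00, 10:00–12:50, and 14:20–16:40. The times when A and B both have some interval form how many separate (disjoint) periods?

4

Merge the first list: 01:10–02:00, 02:30–05:10, 07:00–11:00.
Merge the second list: 00:10–05:00, 06:10–09:00, 10:00–12:50, 14:20–16:40.
A ∩ B = 01:10–02:00, 02:30–05:00, 07:00–09:00, 10:00–11:00.
That is 4 disjoint pieces.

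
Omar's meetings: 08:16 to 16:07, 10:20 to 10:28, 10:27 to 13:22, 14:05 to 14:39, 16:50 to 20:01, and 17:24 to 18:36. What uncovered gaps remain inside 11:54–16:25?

The merged coverage is 08:16-16:07, 16:50-20:01.
Complement within 11:54-16:25: 16:07-16:25.

16:07-16:25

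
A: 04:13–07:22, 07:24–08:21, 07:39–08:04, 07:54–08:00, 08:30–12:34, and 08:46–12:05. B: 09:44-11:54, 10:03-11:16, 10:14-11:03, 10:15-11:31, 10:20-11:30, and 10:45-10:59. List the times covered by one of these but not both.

Merge the first list: 04:13-07:22, 07:24-08:21, 08:30-12:34.
Merge the second list: 09:44-11:54.
A \ B = 04:13-07:22, 07:24-08:21, 08:30-09:44, 11:54-12:34.
B \ A = none.
Union of the two gives the symmetric difference.

04:13-07:22, 07:24-08:21, 08:30-09:44, 11:54-12:34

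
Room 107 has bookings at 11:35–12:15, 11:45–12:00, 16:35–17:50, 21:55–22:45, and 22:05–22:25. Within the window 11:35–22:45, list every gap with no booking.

12:15–16:35, 17:50–21:55

After merging, the occupied span is 11:35–12:15, 16:35–17:50, 21:55–22:45.
Gaps within 11:35–22:45: 12:15–16:35, 17:50–21:55.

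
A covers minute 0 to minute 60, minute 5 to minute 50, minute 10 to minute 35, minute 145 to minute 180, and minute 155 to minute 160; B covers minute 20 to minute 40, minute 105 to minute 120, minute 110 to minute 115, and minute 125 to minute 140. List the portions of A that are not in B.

minute 0 to minute 20, minute 40 to minute 60, minute 145 to minute 180

Merge the first list: minute 0 to minute 60, minute 145 to minute 180.
Merge the second list: minute 20 to minute 40, minute 105 to minute 120, minute 125 to minute 140.
minute 0 to minute 60 minus B → minute 0 to minute 20, minute 40 to minute 60.
minute 145 to minute 180: no B overlap → unchanged.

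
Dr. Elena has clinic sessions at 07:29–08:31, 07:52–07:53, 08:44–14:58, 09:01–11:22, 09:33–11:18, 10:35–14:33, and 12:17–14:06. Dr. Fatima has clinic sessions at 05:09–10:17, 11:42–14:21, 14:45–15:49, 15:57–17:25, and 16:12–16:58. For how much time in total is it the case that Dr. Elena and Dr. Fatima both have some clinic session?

First set merges to 07:29–08:31, 08:44–14:58.
Second set merges to 05:09–10:17, 11:42–14:21, 14:45–15:49, 15:57–17:25.
A ∩ B = 07:29–08:31, 08:44–10:17, 11:42–14:21, 14:45–14:58.
Total: 1 h 2 min + 1 h 33 min + 2 h 39 min + 13 min = 5 h 27 min.

5 h 27 min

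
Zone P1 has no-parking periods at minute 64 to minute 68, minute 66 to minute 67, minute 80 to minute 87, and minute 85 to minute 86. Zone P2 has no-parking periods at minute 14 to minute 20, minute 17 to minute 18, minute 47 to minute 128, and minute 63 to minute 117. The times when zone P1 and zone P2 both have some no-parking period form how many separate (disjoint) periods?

2

First set merges to minute 64 to minute 68, minute 80 to minute 87.
Second set merges to minute 14 to minute 20, minute 47 to minute 128.
A ∩ B = minute 64 to minute 68, minute 80 to minute 87.
That is 2 disjoint pieces.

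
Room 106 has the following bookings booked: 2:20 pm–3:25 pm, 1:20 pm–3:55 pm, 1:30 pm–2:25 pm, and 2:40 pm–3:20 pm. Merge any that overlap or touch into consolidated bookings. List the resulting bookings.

1:20 pm–3:55 pm

Sort by start: 1:20 pm–3:55 pm, 1:30 pm–2:25 pm, 2:20 pm–3:25 pm, 2:40 pm–3:20 pm.
1:30 pm–2:25 pm overlaps/touches 1:20 pm–3:55 pm → extend to 1:20 pm–3:55 pm.
2:20 pm–3:25 pm overlaps/touches 1:20 pm–3:55 pm → extend to 1:20 pm–3:55 pm.
2:40 pm–3:20 pm overlaps/touches 1:20 pm–3:55 pm → extend to 1:20 pm–3:55 pm.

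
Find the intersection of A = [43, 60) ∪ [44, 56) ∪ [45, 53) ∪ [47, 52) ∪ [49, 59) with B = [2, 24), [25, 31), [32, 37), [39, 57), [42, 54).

[43, 57)

A, merged: [43, 60).
B, merged: [2, 24), [25, 31), [32, 37), [39, 57).
[43, 60) meets the second set on [43, 57).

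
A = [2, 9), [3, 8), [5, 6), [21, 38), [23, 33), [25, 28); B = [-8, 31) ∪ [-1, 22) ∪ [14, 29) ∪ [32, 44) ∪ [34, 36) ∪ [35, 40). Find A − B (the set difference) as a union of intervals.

First set merges to [2, 9), [21, 38).
Second set merges to [-8, 31), [32, 44).
[2, 9) lies entirely inside B → drops out.
[21, 38) with B removed leaves [31, 32).

[31, 32)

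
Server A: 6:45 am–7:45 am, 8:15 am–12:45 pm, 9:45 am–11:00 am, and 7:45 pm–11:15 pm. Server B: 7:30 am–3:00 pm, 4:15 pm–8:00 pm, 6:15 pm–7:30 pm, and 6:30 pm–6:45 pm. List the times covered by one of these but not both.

6:45 am–7:30 am, 7:45 am–8:15 am, 12:45 pm–3:00 pm, 4:15 pm–7:45 pm, 8:00 pm–11:15 pm

A, merged: 6:45 am–7:45 am, 8:15 am–12:45 pm, 7:45 pm–11:15 pm.
B, merged: 7:30 am–3:00 pm, 4:15 pm–8:00 pm.
A but not B: 6:45 am–7:30 am, 8:00 pm–11:15 pm.
B but not A: 7:45 am–8:15 am, 12:45 pm–3:00 pm, 4:15 pm–7:45 pm.
Combining gives A △ B.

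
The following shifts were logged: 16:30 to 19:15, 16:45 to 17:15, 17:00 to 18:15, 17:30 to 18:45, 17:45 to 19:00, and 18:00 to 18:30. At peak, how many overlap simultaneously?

Walk the sorted start/end points keeping a running depth.
The depth first hits 5 at 18:00.

5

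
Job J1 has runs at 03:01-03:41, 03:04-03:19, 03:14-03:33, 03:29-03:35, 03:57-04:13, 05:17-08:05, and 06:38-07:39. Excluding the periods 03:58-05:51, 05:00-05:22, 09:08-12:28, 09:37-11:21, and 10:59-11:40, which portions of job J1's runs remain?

03:01–03:41, 03:57–03:58, 05:51–08:05

First set merges to 03:01–03:41, 03:57–04:13, 05:17–08:05.
Second set merges to 03:58–05:51, 09:08–12:28.
03:01–03:41 is untouched.
03:57–04:13 with B removed leaves 03:57–03:58.
05:17–08:05 with B removed leaves 05:51–08:05.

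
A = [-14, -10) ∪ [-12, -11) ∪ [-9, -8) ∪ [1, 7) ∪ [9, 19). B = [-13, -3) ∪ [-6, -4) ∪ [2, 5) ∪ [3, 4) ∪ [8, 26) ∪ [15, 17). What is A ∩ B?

First set merges to [-14, -10), [-9, -8), [1, 7), [9, 19).
Second set merges to [-13, -3), [2, 5), [8, 26).
[-14, -10) overlaps B on [-13, -10).
[-9, -8) overlaps B on [-9, -8).
[1, 7) overlaps B on [2, 5).
[9, 19) overlaps B on [9, 19).

[-13, -10) ∪ [-9, -8) ∪ [2, 5) ∪ [9, 19)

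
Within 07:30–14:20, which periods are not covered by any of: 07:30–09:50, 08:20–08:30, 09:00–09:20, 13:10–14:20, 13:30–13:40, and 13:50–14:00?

09:50-13:10

Covered (merged): 07:30-09:50, 13:10-14:20.
Gaps within 07:30-14:20: 09:50-13:10.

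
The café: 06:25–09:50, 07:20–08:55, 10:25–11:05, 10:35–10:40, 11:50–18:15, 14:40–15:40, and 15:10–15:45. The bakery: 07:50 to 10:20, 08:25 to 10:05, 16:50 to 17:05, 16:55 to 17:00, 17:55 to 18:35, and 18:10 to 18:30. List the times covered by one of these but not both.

Merge the first list: 06:25–09:50, 10:25–11:05, 11:50–18:15.
Merge the second list: 07:50–10:20, 16:50–17:05, 17:55–18:35.
A but not B: 06:25–07:50, 10:25–11:05, 11:50–16:50, 17:05–17:55.
B but not A: 09:50–10:20, 18:15–18:35.
Combining gives A △ B.

06:25–07:50, 09:50–10:20, 10:25–11:05, 11:50–16:50, 17:05–17:55, 18:15–18:35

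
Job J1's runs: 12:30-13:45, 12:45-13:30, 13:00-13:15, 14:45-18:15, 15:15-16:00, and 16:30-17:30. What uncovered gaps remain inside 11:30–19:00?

Covered (merged): 12:30-13:45, 14:45-18:15.
Complement within 11:30-19:00: 11:30-12:30, 13:45-14:45, 18:15-19:00.

11:30-12:30, 13:45-14:45, 18:15-19:00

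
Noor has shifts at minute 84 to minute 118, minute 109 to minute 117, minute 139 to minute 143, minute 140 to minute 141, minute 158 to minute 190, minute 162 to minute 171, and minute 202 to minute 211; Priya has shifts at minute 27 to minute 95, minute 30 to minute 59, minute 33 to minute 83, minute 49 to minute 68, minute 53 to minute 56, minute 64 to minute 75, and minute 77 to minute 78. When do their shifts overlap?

A, merged: minute 84 to minute 118, minute 139 to minute 143, minute 158 to minute 190, minute 202 to minute 211.
B, merged: minute 27 to minute 95.
minute 84 to minute 118 meets the second set on minute 84 to minute 95.
minute 139 to minute 143: no overlap with the second set.
minute 158 to minute 190: no overlap with the second set.
minute 202 to minute 211: no overlap with the second set.

minute 84 to minute 95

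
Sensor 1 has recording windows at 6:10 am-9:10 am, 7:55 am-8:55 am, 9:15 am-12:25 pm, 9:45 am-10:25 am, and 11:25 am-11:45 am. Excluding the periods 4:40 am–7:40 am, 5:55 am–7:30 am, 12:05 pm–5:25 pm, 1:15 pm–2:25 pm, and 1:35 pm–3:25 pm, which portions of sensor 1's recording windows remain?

First set merges to 6:10 am–9:10 am, 9:15 am–12:25 pm.
Second set merges to 4:40 am–7:40 am, 12:05 pm–5:25 pm.
6:10 am–9:10 am \ B = 7:40 am–9:10 am.
9:15 am–12:25 pm \ B = 9:15 am–12:05 pm.

7:40 am–9:10 am, 9:15 am–12:05 pm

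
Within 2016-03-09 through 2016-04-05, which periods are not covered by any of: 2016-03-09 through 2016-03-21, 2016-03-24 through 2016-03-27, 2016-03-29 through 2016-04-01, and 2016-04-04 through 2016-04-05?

The merged coverage is 2016-03-09 through 2016-03-21, 2016-03-24 through 2016-03-27, 2016-03-29 through 2016-04-01, 2016-04-04 through 2016-04-05.
Complement within 2016-03-09 through 2016-04-05: 2016-03-22 through 2016-03-23, 2016-03-28 through 2016-03-28, 2016-04-02 through 2016-04-03.

2016-03-22 through 2016-03-23, 2016-03-28 through 2016-03-28, 2016-04-02 through 2016-04-03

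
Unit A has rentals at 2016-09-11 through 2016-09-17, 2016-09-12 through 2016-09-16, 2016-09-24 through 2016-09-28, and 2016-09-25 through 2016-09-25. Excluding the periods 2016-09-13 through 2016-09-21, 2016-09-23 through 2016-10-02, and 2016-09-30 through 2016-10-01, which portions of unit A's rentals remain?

2016-09-11 through 2016-09-12

A, merged: 2016-09-11 through 2016-09-17, 2016-09-24 through 2016-09-28.
B, merged: 2016-09-13 through 2016-09-21, 2016-09-23 through 2016-10-02.
2016-09-11 through 2016-09-17 minus B → 2016-09-11 through 2016-09-12.
2016-09-24 through 2016-09-28: fully covered by B → removed.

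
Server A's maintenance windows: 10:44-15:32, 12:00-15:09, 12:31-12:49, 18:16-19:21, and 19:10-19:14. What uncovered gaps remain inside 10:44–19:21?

Covered (merged): 10:44-15:32, 18:16-19:21.
Gaps within 10:44-19:21: 15:32-18:16.

15:32-18:16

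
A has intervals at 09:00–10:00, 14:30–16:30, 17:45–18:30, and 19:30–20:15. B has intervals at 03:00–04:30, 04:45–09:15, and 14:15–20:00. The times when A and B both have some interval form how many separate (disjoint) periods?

4

A ∩ B = 09:00–09:15, 14:30–16:30, 17:45–18:30, 19:30–20:00.
That is 4 disjoint pieces.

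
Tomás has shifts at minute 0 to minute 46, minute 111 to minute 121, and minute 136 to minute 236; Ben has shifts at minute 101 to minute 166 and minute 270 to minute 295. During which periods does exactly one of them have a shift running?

minute 0 to minute 46, minute 101 to minute 111, minute 121 to minute 136, minute 166 to minute 236, minute 270 to minute 295

A \ B = minute 0 to minute 46, minute 166 to minute 236.
B \ A = minute 101 to minute 111, minute 121 to minute 136, minute 270 to minute 295.
Union of the two gives the symmetric difference.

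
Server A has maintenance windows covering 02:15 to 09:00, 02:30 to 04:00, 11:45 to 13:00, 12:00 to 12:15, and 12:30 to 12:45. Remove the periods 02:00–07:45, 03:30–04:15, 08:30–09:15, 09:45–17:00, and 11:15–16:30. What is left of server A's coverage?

First set merges to 02:15–09:00, 11:45–13:00.
Second set merges to 02:00–07:45, 08:30–09:15, 09:45–17:00.
02:15–09:00 with B removed leaves 07:45–08:30.
11:45–13:00 lies entirely inside B → drops out.

07:45–08:30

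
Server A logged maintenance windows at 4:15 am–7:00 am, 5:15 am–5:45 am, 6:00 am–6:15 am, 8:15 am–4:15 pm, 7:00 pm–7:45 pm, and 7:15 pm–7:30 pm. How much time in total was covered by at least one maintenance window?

Merged: 4:15 am–7:00 am, 8:15 am–4:15 pm, 7:00 pm–7:45 pm.
Lengths: 2 h 45 min + 8 h + 45 min = 11 h 30 min.

11 h 30 min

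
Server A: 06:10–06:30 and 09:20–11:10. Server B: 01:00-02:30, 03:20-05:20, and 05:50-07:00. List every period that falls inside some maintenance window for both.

06:10–06:30 meets the second set on 06:10–06:30.
09:20–11:10: no overlap with the second set.

06:10–06:30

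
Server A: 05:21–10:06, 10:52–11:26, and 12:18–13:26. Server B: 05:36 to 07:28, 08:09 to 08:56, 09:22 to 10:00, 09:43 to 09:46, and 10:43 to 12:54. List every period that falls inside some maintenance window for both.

B, merged: 05:36–07:28, 08:09–08:56, 09:22–10:00, 10:43–12:54.
05:21–10:06 overlaps B on 05:36–07:28, 08:09–08:56, 09:22–10:00.
10:52–11:26 overlaps B on 10:52–11:26.
12:18–13:26 overlaps B on 12:18–12:54.

05:36–07:28, 08:09–08:56, 09:22–10:00, 10:52–11:26, 12:18–12:54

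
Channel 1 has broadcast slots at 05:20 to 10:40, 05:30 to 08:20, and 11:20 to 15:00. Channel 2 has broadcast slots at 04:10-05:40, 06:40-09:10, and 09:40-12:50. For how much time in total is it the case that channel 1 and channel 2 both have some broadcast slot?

5 h 20 min

First set merges to 05:20–10:40, 11:20–15:00.
A ∩ B = 05:20–05:40, 06:40–09:10, 09:40–10:40, 11:20–12:50.
Total: 20 min + 2 h 30 min + 1 h + 1 h 30 min = 5 h 20 min.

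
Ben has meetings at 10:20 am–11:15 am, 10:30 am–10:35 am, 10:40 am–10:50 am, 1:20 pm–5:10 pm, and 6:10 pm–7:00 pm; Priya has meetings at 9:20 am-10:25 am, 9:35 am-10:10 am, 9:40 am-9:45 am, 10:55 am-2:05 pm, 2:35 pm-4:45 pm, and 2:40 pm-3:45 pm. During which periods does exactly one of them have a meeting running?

9:20 am-10:20 am, 10:25 am-10:55 am, 11:15 am-1:20 pm, 2:05 pm-2:35 pm, 4:45 pm-5:10 pm, 6:10 pm-7:00 pm

A, merged: 10:20 am-11:15 am, 1:20 pm-5:10 pm, 6:10 pm-7:00 pm.
B, merged: 9:20 am-10:25 am, 10:55 am-2:05 pm, 2:35 pm-4:45 pm.
Only in the first: 10:25 am-10:55 am, 2:05 pm-2:35 pm, 4:45 pm-5:10 pm, 6:10 pm-7:00 pm.
Only in the second: 9:20 am-10:20 am, 11:15 am-1:20 pm.
Together these are the periods covered by exactly one.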